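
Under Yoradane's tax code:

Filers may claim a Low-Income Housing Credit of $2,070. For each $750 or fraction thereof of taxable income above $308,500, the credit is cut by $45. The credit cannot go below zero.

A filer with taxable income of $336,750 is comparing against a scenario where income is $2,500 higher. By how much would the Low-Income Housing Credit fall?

At $336,750 — income exceeds $308,500 by $28,250, which is 38 full-or-partial $750 increments; reduction = 38 × $45 = $1,710, leaving $360.
At $339,250 — income exceeds $308,500 by $30,750, which is 41 full-or-partial $750 increments; reduction = 41 × $45 = $1,845, leaving $225.
Lost: $360 − $225 = $135.

$135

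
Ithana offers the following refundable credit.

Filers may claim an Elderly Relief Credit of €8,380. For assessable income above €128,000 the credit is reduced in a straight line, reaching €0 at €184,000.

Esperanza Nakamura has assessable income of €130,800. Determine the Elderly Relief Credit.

€7,961

Elderly Relief Credit: €130,800 is €2,800 into a €56,000 phase-out range, leaving 53,200/56,000 of the credit: €8,380 × 53,200/56,000 = €7,961.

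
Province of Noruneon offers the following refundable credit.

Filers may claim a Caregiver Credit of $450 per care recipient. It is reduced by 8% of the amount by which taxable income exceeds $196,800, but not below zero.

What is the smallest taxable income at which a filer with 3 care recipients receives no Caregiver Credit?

$213,675

Full credit = 3 × $450 = $1,350.
The credit falls by 8% of each dollar above $196,800, so it reaches zero when the excess is $1,350 / 8% = $16,875: income = $196,800 + $16,875 = $213,675.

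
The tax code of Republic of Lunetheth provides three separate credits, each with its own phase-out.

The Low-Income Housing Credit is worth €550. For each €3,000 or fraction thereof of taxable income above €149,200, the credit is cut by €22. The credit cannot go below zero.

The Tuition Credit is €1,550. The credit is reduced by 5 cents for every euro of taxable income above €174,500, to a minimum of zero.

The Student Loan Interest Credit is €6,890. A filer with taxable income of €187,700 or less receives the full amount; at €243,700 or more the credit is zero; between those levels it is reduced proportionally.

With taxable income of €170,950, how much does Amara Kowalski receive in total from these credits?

Low-Income Housing Credit: income exceeds €149,200 by €21,750, which is 8 full-or-partial €3,000 increments; reduction = 8 × €22 = €176, leaving €374.
Tuition Credit: €170,950 is at or below the €174,500 threshold, so the full €1,550 applies.
Student Loan Interest Credit: €170,950 is at or below the €187,700 threshold, so the full €6,890 applies.
Total: €374 + €1,550 + €6,890 = €8,814.

€8,814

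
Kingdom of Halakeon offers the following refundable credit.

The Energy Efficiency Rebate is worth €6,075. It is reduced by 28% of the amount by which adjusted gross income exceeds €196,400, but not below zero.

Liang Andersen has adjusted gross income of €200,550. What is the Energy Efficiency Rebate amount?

Energy Efficiency Rebate: 28% of the €4,150 excess over €196,400 is €1,162; credit = €6,075 − €1,162 = €4,913.

€4,913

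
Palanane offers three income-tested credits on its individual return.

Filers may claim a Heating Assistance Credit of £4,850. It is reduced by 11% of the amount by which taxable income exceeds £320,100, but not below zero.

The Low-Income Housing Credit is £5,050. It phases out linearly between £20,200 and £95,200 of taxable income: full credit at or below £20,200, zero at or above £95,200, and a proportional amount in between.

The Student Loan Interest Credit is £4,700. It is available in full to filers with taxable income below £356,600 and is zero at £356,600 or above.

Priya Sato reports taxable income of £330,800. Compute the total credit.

Heating Assistance Credit: 11% of the £10,700 excess over £320,100 is £1,177; credit = £4,850 − £1,177 = £3,673.
Low-Income Housing Credit: £330,800 is at or above £95,200, so the credit is £0.
Student Loan Interest Credit: £330,800 is below the £356,600 cutoff, so the full £4,700 applies.
Total: £3,673 + £0 + £4,700 = £8,373.

£8,373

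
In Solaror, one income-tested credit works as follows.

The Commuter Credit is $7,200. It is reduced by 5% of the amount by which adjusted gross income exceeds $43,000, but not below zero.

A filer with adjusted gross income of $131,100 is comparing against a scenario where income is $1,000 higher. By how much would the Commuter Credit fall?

$50

At $131,100 — 5% of the $88,100 excess over $43,000 is $4,405; credit = $7,200 − $4,405 = $2,795.
At $132,100 — 5% of the $89,100 excess over $43,000 is $4,455; credit = $7,200 − $4,455 = $2,745.
Lost: $2,795 − $2,745 = $50.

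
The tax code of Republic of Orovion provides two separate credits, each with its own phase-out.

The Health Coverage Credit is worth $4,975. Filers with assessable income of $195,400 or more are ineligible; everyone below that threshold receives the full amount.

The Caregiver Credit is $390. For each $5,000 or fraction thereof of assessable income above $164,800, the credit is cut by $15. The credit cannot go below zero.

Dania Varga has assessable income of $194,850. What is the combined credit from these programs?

Health Coverage Credit: $194,850 is below the $195,400 cutoff, so the full $4,975 applies.
Caregiver Credit: income exceeds $164,800 by $30,050, which is 7 full-or-partial $5,000 increments; reduction = 7 × $15 = $105, leaving $285.
Total: $4,975 + $285 = $5,260.

$5,260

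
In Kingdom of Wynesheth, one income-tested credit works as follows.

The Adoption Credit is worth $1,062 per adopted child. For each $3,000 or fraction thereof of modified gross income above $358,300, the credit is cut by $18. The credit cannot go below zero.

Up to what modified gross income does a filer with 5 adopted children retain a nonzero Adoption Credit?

$1,240,300

Full credit = 5 × $1,062 = $5,310.
After 294 increments the reduction is 294 × $18 = $5,292, leaving $18; one more increment wipes it out. Increment 294 ends at excess 294 × $3,000 = $882,000, so the highest qualifying income is $358,300 + $882,000 = $1,240,300.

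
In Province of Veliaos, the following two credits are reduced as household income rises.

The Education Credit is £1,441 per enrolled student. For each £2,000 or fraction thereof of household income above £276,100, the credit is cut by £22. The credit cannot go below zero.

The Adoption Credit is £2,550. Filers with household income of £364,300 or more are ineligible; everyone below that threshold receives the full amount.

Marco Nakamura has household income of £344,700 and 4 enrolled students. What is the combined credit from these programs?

£7,544

Education Credit: base = 4 × £1,441 = £5,764. income exceeds £276,100 by £68,600, which is 35 full-or-partial £2,000 increments; reduction = 35 × £22 = £770, leaving £4,994.
Adoption Credit: £344,700 is below the £364,300 cutoff, so the full £2,550 applies.
Total: £4,994 + £2,550 = £7,544.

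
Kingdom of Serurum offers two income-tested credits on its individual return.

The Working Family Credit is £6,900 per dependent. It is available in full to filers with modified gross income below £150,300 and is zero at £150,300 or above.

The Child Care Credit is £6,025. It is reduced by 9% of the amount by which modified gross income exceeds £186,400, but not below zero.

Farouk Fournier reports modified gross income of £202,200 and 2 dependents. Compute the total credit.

Working Family Credit: base = 2 × £6,900 = £13,800. £202,200 meets or exceeds the £150,300 cutoff, so the credit is £0.
Child Care Credit: 9% of the £15,800 excess over £186,400 is £1,422; credit = £6,025 − £1,422 = £4,603.
Total: £0 + £4,603 = £4,603.

£4,603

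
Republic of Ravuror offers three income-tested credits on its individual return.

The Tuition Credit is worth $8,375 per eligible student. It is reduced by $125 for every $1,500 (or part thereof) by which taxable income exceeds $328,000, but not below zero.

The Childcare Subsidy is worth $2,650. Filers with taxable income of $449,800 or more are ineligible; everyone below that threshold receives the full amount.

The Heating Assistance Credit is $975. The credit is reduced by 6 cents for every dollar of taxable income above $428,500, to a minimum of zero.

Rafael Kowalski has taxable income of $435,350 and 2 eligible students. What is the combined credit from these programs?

$10,964

Tuition Credit: base = 2 × $8,375 = $16,750. income exceeds $328,000 by $107,350, which is 72 full-or-partial $1,500 increments; reduction = 72 × $125 = $9,000, leaving $7,750.
Childcare Subsidy: $435,350 is below the $449,800 cutoff, so the full $2,650 applies.
Heating Assistance Credit: 6% of the $6,850 excess over $428,500 is $411; credit = $975 − $411 = $564.
Total: $7,750 + $2,650 + $564 = $10,964.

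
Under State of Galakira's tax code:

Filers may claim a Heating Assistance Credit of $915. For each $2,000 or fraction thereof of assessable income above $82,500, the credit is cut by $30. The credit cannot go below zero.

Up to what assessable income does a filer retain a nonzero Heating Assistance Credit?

After 30 increments the reduction is 30 × $30 = $900, leaving $15; one more increment wipes it out. Increment 30 ends at excess 30 × $2,000 = $60,000, so the highest qualifying income is $82,500 + $60,000 = $142,500.

$142,500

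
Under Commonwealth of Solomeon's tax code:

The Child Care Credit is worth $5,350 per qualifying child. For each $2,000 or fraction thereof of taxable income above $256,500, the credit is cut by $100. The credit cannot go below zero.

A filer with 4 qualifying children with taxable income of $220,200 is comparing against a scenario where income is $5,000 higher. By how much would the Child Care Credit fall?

At $220,200 — base = 4 × $5,350 = $21,400. $220,200 is at or below the $256,500 threshold, so the full $21,400 applies.
At $225,200 — base = 4 × $5,350 = $21,400. $225,200 is at or below the $256,500 threshold, so the full $21,400 applies.
Lost: $21,400 − $21,400 = $0.

$0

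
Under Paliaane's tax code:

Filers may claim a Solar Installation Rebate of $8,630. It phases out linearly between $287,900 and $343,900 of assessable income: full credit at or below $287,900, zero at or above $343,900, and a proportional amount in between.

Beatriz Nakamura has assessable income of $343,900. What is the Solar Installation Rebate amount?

$0

Solar Installation Rebate: $343,900 is at or above $343,900, so the credit is $0.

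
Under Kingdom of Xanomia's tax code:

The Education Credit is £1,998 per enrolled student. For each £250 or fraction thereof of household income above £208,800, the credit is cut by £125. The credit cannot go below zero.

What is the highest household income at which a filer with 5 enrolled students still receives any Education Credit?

£228,550

Full credit = 5 × £1,998 = £9,990.
After 79 increments the reduction is 79 × £125 = £9,875, leaving £115; one more increment wipes it out. Increment 79 ends at excess 79 × £250 = £19,750, so the highest qualifying income is £208,800 + £19,750 = £228,550.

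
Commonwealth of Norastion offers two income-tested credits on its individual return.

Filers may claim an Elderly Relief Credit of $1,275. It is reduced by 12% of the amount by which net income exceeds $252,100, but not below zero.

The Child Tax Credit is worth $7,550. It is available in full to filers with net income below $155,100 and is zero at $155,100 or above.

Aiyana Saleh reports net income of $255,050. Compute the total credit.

$921

Elderly Relief Credit: 12% of the $2,950 excess over $252,100 is $354; credit = $1,275 − $354 = $921.
Child Tax Credit: $255,050 meets or exceeds the $155,100 cutoff, so the credit is $0.
Total: $921 + $0 = $921.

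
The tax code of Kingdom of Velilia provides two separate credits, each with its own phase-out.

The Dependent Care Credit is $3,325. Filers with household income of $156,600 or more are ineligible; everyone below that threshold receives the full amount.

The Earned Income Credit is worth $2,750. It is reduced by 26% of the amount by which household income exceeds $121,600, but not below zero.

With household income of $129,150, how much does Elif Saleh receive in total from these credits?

Dependent Care Credit: $129,150 is below the $156,600 cutoff, so the full $3,325 applies.
Earned Income Credit: 26% of the $7,550 excess over $121,600 is $1,963; credit = $2,750 − $1,963 = $787.
Total: $3,325 + $787 = $4,112.

$4,112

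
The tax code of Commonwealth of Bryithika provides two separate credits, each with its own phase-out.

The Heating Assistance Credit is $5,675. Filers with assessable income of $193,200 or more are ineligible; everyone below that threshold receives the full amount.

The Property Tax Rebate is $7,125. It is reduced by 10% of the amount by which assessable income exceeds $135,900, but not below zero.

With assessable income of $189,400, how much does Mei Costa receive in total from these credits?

Heating Assistance Credit: $189,400 is below the $193,200 cutoff, so the full $5,675 applies.
Property Tax Rebate: 10% of the $53,500 excess over $135,900 is $5,350; credit = $7,125 − $5,350 = $1,775.
Total: $5,675 + $1,775 = $7,450.

$7,450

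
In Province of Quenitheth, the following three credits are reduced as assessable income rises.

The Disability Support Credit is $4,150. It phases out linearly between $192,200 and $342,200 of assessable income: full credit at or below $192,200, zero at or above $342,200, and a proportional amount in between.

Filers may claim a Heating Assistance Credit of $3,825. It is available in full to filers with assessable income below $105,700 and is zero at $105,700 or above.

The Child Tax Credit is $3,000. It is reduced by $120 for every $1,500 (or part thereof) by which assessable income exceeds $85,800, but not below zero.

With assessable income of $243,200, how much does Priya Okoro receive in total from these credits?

Disability Support Credit: $243,200 is $51,000 into a $150,000 phase-out range, leaving 99,000/150,000 of the credit: $4,150 × 99,000/150,000 = $2,739.
Heating Assistance Credit: $243,200 meets or exceeds the $105,700 cutoff, so the credit is $0.
Child Tax Credit: income exceeds $85,800 by $157,400 → 105 increments × $120 = $12,600 ≥ base, so the credit is $0.
Total: $2,739 + $0 + $0 = $2,739.

$2,739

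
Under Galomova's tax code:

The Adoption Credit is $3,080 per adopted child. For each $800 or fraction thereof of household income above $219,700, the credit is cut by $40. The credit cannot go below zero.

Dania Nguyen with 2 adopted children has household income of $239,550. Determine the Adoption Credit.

$5,160

Adoption Credit: base = 2 × $3,080 = $6,160. income exceeds $219,700 by $19,850, which is 25 full-or-partial $800 increments; reduction = 25 × $40 = $1,000, leaving $5,160.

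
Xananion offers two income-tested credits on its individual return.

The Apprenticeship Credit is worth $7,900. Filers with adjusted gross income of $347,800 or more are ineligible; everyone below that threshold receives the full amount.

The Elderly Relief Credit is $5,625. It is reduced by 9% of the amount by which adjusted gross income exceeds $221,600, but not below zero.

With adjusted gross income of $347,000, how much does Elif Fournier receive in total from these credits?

Apprenticeship Credit: $347,000 is below the $347,800 cutoff, so the full $7,900 applies.
Elderly Relief Credit: 9% of the $125,400 excess over $221,600 is $11,286 ≥ base, so the credit is $0.
Total: $7,900 + $0 = $7,900.

$7,900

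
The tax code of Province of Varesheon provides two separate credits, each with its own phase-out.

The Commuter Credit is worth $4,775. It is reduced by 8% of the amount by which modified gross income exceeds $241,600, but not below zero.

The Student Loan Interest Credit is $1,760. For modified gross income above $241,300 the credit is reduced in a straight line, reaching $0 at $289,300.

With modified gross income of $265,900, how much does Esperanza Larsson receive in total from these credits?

Commuter Credit: 8% of the $24,300 excess over $241,600 is $1,944; credit = $4,775 − $1,944 = $2,831.
Student Loan Interest Credit: $265,900 is $24,600 into a $48,000 phase-out range, leaving 23,400/48,000 of the credit: $1,760 × 23,400/48,000 = $858.
Total: $2,831 + $858 = $3,689.

$3,689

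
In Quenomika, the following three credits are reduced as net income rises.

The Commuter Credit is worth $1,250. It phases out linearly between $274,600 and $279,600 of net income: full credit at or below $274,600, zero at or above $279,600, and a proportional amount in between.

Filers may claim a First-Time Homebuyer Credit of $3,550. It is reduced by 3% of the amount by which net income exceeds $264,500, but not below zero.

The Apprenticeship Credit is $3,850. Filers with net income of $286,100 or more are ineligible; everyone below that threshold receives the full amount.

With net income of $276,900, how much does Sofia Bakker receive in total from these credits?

$7,703

Commuter Credit: $276,900 is $2,300 into a $5,000 phase-out range, leaving 2,700/5,000 of the credit: $1,250 × 2,700/5,000 = $675.
First-Time Homebuyer Credit: 3% of the $12,400 excess over $264,500 is $372; credit = $3,550 − $372 = $3,178.
Apprenticeship Credit: $276,900 is below the $286,100 cutoff, so the full $3,850 applies.
Total: $675 + $3,178 + $3,850 = $7,703.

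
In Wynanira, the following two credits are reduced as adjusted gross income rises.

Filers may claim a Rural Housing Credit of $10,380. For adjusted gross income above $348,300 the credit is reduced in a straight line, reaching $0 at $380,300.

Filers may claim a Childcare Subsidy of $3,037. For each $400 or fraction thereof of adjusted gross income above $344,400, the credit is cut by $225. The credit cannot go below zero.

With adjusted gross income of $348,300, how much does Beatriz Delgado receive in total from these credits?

Rural Housing Credit: $348,300 is at or below the $348,300 threshold, so the full $10,380 applies.
Childcare Subsidy: income exceeds $344,400 by $3,900, which is 10 full-or-partial $400 increments; reduction = 10 × $225 = $2,250, leaving $787.
Total: $10,380 + $787 = $11,167.

$11,167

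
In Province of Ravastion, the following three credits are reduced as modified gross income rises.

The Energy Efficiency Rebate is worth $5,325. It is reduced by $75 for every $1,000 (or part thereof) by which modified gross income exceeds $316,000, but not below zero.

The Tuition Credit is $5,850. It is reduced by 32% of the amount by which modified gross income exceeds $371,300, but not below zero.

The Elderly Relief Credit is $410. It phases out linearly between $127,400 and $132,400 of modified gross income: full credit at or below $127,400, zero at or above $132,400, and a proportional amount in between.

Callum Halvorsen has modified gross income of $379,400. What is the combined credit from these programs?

Energy Efficiency Rebate: income exceeds $316,000 by $63,400, which is 64 full-or-partial $1,000 increments; reduction = 64 × $75 = $4,800, leaving $525.
Tuition Credit: 32% of the $8,100 excess over $371,300 is $2,592; credit = $5,850 − $2,592 = $3,258.
Elderly Relief Credit: $379,400 is at or above $132,400, so the credit is $0.
Total: $525 + $3,258 + $0 = $3,783.

$3,783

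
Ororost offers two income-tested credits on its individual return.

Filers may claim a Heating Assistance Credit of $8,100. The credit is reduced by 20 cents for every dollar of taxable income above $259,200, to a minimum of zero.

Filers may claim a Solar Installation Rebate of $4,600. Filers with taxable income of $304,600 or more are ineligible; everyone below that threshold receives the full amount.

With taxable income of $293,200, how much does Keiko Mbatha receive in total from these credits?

$5,900

Heating Assistance Credit: 20% of the $34,000 excess over $259,200 is $6,800; credit = $8,100 − $6,800 = $1,300.
Solar Installation Rebate: $293,200 is below the $304,600 cutoff, so the full $4,600 applies.
Total: $1,300 + $4,600 = $5,900.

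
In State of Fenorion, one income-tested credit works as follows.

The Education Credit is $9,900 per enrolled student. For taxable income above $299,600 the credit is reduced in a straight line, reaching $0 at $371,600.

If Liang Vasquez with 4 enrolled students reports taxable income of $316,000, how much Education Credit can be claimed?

Education Credit: base = 4 × $9,900 = $39,600. $316,000 is $16,400 into a $72,000 phase-out range, leaving 55,600/72,000 of the credit: $39,600 × 55,600/72,000 = $30,580.

$30,580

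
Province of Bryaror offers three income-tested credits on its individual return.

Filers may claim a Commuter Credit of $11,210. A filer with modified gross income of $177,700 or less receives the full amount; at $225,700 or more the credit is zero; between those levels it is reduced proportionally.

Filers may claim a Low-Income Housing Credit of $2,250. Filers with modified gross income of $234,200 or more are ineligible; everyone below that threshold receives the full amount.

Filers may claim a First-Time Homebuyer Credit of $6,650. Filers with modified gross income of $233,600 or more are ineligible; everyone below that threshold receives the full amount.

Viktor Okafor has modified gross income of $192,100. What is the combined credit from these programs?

Commuter Credit: $192,100 is $14,400 into a $48,000 phase-out range, leaving 33,600/48,000 of the credit: $11,210 × 33,600/48,000 = $7,847.
Low-Income Housing Credit: $192,100 is below the $234,200 cutoff, so the full $2,250 applies.
First-Time Homebuyer Credit: $192,100 is below the $233,600 cutoff, so the full $6,650 applies.
Total: $7,847 + $2,250 + $6,650 = $16,747.

$16,747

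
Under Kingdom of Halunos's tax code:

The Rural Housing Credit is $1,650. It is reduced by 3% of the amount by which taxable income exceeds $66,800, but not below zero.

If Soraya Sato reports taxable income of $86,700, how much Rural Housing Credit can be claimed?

$1,053

Rural Housing Credit: 3% of the $19,900 excess over $66,800 is $597; credit = $1,650 − $597 = $1,053.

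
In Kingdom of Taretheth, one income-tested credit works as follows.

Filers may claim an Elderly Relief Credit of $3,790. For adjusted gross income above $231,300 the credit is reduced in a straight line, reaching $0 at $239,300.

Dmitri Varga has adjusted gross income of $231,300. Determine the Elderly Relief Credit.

Elderly Relief Credit: $231,300 is at or below the $231,300 threshold, so the full $3,790 applies.

$3,790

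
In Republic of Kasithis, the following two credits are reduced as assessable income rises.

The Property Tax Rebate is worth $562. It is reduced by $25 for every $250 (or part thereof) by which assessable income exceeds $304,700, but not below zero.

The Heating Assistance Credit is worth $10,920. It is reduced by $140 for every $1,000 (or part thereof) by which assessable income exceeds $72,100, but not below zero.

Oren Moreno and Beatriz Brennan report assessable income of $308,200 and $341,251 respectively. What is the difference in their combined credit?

Oren ($308,200): Property Tax Rebate: income exceeds $304,700 by $3,500, which is 14 full-or-partial $250 increments; reduction = 14 × $25 = $350, leaving $212. Heating Assistance Credit: income exceeds $72,100 by $236,100 → 237 increments × $140 = $33,180 ≥ base, so the credit is $0. total $212 + $0 = $212
Beatriz ($341,251): Property Tax Rebate: income exceeds $304,700 by $36,551 → 147 increments × $25 = $3,675 ≥ base, so the credit is $0. Heating Assistance Credit: income exceeds $72,100 by $269,151 → 270 increments × $140 = $37,800 ≥ base, so the credit is $0. total $0 + $0 = $0
Difference: |$212 − $0| = $212.

$212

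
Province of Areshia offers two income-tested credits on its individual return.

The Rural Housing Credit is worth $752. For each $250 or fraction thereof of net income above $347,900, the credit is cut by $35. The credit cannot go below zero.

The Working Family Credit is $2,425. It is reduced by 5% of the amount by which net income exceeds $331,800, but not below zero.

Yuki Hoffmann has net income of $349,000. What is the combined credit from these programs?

$2,142

Rural Housing Credit: income exceeds $347,900 by $1,100, which is 5 full-or-partial $250 increments; reduction = 5 × $35 = $175, leaving $577.
Working Family Credit: 5% of the $17,200 excess over $331,800 is $860; credit = $2,425 − $860 = $1,565.
Total: $577 + $1,565 = $2,142.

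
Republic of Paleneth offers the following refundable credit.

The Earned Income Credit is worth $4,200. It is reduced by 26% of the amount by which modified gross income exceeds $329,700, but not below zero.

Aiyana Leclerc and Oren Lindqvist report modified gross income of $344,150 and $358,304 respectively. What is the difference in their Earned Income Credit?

Aiyana ($344,150): Earned Income Credit: 26% of the $14,450 excess over $329,700 is $3,757; credit = $4,200 − $3,757 = $443.
Oren ($358,304): Earned Income Credit: 26% of the $28,604 excess over $329,700 is $7,437.04 ≥ base, so the credit is $0.
Difference: |$443 − $0| = $443.

$443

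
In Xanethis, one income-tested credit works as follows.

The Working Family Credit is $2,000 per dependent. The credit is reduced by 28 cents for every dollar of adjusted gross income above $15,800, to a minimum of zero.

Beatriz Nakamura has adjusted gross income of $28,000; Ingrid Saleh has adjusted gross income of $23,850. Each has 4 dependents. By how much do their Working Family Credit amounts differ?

Beatriz ($28,000): Working Family Credit: base = 4 × $2,000 = $8,000. 28% of the $12,200 excess over $15,800 is $3,416; credit = $8,000 − $3,416 = $4,584.
Ingrid ($23,850): Working Family Credit: base = 4 × $2,000 = $8,000. 28% of the $8,050 excess over $15,800 is $2,254; credit = $8,000 − $2,254 = $5,746.
Difference: |$4,584 − $5,746| = $1,162.

$1,162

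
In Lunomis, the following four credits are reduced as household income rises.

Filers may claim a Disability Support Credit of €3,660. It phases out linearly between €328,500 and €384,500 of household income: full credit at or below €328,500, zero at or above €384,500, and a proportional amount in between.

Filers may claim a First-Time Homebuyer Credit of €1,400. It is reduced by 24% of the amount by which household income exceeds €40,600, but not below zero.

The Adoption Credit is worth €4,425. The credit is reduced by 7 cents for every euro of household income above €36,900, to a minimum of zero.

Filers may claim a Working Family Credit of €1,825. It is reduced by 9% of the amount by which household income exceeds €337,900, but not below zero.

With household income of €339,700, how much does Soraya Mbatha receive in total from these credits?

Disability Support Credit: €339,700 is €11,200 into a €56,000 phase-out range, leaving 44,800/56,000 of the credit: €3,660 × 44,800/56,000 = €2,928.
First-Time Homebuyer Credit: 24% of the €299,100 excess over €40,600 is €71,784 ≥ base, so the credit is €0.
Adoption Credit: 7% of the €302,800 excess over €36,900 is €21,196 ≥ base, so the credit is €0.
Working Family Credit: 9% of the €1,800 excess over €337,900 is €162; credit = €1,825 − €162 = €1,663.
Total: €2,928 + €0 + €0 + €1,663 = €4,591.

€4,591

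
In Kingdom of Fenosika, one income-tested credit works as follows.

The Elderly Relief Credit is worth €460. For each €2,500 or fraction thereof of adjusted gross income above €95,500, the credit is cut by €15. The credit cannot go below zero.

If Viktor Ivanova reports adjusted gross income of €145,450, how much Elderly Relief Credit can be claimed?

€160

Elderly Relief Credit: income exceeds €95,500 by €49,950, which is 20 full-or-partial €2,500 increments; reduction = 20 × €15 = €300, leaving €160.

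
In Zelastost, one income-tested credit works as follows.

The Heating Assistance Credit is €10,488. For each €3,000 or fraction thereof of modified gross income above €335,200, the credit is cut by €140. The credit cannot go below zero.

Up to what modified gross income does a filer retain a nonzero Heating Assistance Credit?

After 74 increments the reduction is 74 × €140 = €10,360, leaving €128; one more increment wipes it out. Increment 74 ends at excess 74 × €3,000 = €222,000, so the highest qualifying income is €335,200 + €222,000 = €557,200.

€557,200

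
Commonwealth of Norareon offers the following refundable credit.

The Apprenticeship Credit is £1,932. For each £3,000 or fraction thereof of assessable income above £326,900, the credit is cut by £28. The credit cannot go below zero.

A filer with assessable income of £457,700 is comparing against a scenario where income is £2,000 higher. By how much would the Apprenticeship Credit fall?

£28

At £457,700 — income exceeds £326,900 by £130,800, which is 44 full-or-partial £3,000 increments; reduction = 44 × £28 = £1,232, leaving £700.
At £459,700 — income exceeds £326,900 by £132,800, which is 45 full-or-partial £3,000 increments; reduction = 45 × £28 = £1,260, leaving £672.
Lost: £700 − £672 = £28.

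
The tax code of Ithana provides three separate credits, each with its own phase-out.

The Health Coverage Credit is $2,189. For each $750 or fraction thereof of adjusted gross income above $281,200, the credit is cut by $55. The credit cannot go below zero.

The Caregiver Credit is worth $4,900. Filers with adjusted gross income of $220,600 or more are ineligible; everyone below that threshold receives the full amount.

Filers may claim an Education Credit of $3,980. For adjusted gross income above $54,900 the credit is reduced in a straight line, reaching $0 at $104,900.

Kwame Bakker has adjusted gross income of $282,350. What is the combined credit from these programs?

$2,079

Health Coverage Credit: income exceeds $281,200 by $1,150, which is 2 full-or-partial $750 increments; reduction = 2 × $55 = $110, leaving $2,079.
Caregiver Credit: $282,350 meets or exceeds the $220,600 cutoff, so the credit is $0.
Education Credit: $282,350 is at or above $104,900, so the credit is $0.
Total: $2,079 + $0 + $0 = $2,079.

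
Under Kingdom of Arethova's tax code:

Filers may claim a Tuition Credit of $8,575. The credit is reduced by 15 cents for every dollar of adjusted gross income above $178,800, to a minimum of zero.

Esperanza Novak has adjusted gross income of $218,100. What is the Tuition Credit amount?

Tuition Credit: 15% of the $39,300 excess over $178,800 is $5,895; credit = $8,575 − $5,895 = $2,680.

$2,680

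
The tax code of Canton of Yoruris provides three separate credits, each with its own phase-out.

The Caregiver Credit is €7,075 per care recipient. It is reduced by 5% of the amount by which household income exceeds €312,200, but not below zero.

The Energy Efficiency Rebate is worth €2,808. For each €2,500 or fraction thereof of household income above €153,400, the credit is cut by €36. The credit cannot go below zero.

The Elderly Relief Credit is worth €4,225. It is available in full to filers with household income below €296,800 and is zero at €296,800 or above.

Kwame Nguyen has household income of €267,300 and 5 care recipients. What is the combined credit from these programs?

€40,752

Caregiver Credit: base = 5 × €7,075 = €35,375. €267,300 is at or below the €312,200 threshold, so the full €35,375 applies.
Energy Efficiency Rebate: income exceeds €153,400 by €113,900, which is 46 full-or-partial €2,500 increments; reduction = 46 × €36 = €1,656, leaving €1,152.
Elderly Relief Credit: €267,300 is below the €296,800 cutoff, so the full €4,225 applies.
Total: €35,375 + €1,152 + €4,225 = €40,752.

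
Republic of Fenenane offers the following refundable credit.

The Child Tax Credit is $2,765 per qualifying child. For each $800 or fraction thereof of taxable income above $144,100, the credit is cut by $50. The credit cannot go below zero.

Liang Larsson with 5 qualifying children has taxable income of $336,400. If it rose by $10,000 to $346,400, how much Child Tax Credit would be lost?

$600

At $336,400 — base = 5 × $2,765 = $13,825. income exceeds $144,100 by $192,300, which is 241 full-or-partial $800 increments; reduction = 241 × $50 = $12,050, leaving $1,775.
At $346,400 — base = 5 × $2,765 = $13,825. income exceeds $144,100 by $202,300, which is 253 full-or-partial $800 increments; reduction = 253 × $50 = $12,650, leaving $1,175.
Lost: $1,775 − $1,175 = $600.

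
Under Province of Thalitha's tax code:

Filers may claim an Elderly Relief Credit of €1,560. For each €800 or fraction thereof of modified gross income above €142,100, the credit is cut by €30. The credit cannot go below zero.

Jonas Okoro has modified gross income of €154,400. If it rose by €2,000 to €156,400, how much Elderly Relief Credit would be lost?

At €154,400 — income exceeds €142,100 by €12,300, which is 16 full-or-partial €800 increments; reduction = 16 × €30 = €480, leaving €1,080.
At €156,400 — income exceeds €142,100 by €14,300, which is 18 full-or-partial €800 increments; reduction = 18 × €30 = €540, leaving €1,020.
Lost: €1,080 − €1,020 = €60.

€60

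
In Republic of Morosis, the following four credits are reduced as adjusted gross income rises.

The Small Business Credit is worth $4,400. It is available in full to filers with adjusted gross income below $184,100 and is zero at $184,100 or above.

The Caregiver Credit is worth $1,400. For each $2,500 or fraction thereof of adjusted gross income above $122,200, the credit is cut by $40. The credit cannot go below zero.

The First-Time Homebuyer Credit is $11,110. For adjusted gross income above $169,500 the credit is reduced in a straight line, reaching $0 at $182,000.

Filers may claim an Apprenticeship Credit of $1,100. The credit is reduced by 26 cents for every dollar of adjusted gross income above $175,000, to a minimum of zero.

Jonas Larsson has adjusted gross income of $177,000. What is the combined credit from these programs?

Small Business Credit: $177,000 is below the $184,100 cutoff, so the full $4,400 applies.
Caregiver Credit: income exceeds $122,200 by $54,800, which is 22 full-or-partial $2,500 increments; reduction = 22 × $40 = $880, leaving $520.
First-Time Homebuyer Credit: $177,000 is $7,500 into a $12,500 phase-out range, leaving 5,000/12,500 of the credit: $11,110 × 5,000/12,500 = $4,444.
Apprenticeship Credit: 26% of the $2,000 excess over $175,000 is $520; credit = $1,100 − $520 = $580.
Total: $4,400 + $520 + $4,444 + $580 = $9,944.

$9,944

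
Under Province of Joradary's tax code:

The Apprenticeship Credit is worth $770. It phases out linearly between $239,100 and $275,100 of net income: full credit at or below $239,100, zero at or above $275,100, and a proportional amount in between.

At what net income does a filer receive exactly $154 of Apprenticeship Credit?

$154 is 154/770 of the full $770, so 616/770 of the $36,000 range has been used: income = $239,100 + $36,000 × 616/770 = $267,900.

$267,900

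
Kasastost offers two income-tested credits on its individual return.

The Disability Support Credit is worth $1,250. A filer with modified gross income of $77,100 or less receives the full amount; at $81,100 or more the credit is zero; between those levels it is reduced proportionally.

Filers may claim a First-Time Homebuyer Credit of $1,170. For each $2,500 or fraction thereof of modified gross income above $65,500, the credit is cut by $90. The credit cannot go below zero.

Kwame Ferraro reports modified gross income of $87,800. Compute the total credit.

$360

Disability Support Credit: $87,800 is at or above $81,100, so the credit is $0.
First-Time Homebuyer Credit: income exceeds $65,500 by $22,300, which is 9 full-or-partial $2,500 increments; reduction = 9 × $90 = $810, leaving $360.
Total: $0 + $360 = $360.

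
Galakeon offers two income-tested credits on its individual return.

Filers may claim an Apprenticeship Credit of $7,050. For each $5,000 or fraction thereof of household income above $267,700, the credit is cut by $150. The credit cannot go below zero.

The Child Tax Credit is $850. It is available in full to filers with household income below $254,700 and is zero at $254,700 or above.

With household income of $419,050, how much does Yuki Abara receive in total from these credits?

Apprenticeship Credit: income exceeds $267,700 by $151,350, which is 31 full-or-partial $5,000 increments; reduction = 31 × $150 = $4,650, leaving $2,400.
Child Tax Credit: $419,050 meets or exceeds the $254,700 cutoff, so the credit is $0.
Total: $2,400 + $0 = $2,400.

$2,400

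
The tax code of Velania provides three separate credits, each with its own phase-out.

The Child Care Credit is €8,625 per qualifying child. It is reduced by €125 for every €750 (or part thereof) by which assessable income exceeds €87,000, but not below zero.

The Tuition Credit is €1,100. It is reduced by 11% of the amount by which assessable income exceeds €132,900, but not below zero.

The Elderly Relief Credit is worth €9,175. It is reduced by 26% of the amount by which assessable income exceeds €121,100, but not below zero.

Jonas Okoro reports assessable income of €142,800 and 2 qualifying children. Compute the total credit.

Child Care Credit: base = 2 × €8,625 = €17,250. income exceeds €87,000 by €55,800, which is 75 full-or-partial €750 increments; reduction = 75 × €125 = €9,375, leaving €7,875.
Tuition Credit: 11% of the €9,900 excess over €132,900 is €1,089; credit = €1,100 − €1,089 = €11.
Elderly Relief Credit: 26% of the €21,700 excess over €121,100 is €5,642; credit = €9,175 − €5,642 = €3,533.
Total: €7,875 + €11 + €3,533 = €11,419.

€11,419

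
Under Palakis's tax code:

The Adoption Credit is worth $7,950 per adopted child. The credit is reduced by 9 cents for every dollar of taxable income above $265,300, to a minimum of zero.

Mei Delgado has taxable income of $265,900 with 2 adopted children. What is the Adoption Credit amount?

$15,846

Adoption Credit: base = 2 × $7,950 = $15,900. 9% of the $600 excess over $265,300 is $54; credit = $15,900 − $54 = $15,846.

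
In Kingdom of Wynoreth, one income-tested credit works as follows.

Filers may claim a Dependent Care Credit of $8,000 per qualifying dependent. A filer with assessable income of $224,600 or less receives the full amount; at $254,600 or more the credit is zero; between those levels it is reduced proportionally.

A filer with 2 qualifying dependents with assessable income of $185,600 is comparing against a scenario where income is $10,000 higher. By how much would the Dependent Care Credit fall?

At $185,600 — base = 2 × $8,000 = $16,000. $185,600 is at or below the $224,600 threshold, so the full $16,000 applies.
At $195,600 — base = 2 × $8,000 = $16,000. $195,600 is at or below the $224,600 threshold, so the full $16,000 applies.
Lost: $16,000 − $16,000 = $0.

$0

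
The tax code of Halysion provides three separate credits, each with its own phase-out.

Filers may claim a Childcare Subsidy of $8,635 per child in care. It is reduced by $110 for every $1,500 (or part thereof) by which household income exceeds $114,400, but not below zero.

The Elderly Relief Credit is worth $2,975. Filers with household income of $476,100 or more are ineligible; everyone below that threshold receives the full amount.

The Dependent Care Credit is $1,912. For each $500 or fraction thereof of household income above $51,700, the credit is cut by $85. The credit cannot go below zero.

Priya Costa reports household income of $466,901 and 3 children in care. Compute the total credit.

$2,975

Childcare Subsidy: base = 3 × $8,635 = $25,905. income exceeds $114,400 by $352,501 → 236 increments × $110 = $25,960 ≥ base, so the credit is $0.
Elderly Relief Credit: $466,901 is below the $476,100 cutoff, so the full $2,975 applies.
Dependent Care Credit: income exceeds $51,700 by $415,201 → 831 increments × $85 = $70,635 ≥ base, so the credit is $0.
Total: $0 + $2,975 + $0 = $2,975.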